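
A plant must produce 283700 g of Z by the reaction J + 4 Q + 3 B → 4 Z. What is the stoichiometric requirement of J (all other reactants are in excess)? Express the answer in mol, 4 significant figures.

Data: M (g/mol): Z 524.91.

n(Z) = 283700 / 524.91 = 540.5 mol
n(J) = (1/4) × 540.5 = 135.1 mol

135.1 mol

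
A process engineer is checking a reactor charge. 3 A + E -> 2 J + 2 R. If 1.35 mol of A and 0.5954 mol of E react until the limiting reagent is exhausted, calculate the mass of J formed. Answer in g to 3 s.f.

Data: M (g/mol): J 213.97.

n(A) = 1.350 mol
n(E) = 0.5954 mol
n/ν → A: 0.4500, E: 0.5954; A is limiting.
n(J) = (2/3) × 1.350 = 0.9000 mol
mass = 0.9000 × 213.97 = 192.6 g

193 g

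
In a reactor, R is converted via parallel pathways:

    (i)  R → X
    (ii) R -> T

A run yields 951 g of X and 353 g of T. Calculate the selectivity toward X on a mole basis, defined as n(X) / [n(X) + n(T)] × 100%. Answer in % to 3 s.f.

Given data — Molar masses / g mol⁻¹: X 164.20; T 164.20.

72.9 %

n(X) = 951 / 164.20 = 5.792 mol
n(T) = 353 / 164.20 = 2.150 mol
selectivity = 5.792/(5.792+2.150) × 100 = 72.93 %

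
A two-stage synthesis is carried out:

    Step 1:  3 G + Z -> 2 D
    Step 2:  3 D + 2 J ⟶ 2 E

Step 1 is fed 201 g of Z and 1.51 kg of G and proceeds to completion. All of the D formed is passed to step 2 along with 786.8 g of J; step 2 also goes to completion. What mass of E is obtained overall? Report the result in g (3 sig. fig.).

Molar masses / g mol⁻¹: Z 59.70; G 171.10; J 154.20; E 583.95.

Step 1:
n(Z) = 201.0 / 59.70 = 3.367 mol
n(G) = 1.510×1000 / 171.10 = 8.825 mol
n/ν for Z = 3.367/1 = 3.367
n/ν for G = 8.825/3 = 2.942
Smallest n/ν is G → limiting reagent.
n(D) produced = (2/3) × 8.825 = 5.883 mol
Step 2:
n(D) available = 5.883 mol
n(J) = 786.8 / 154.20 = 5.102 mol
n/ν for D = 5.883/3 = 1.961
n/ν for J = 5.102/2 = 2.551
Smallest n/ν is D → limiting reagent.
n(E) = (2/3) × 5.883 = 3.922 mol
mass = 3.922 × 583.95 = 2290 g

2290 g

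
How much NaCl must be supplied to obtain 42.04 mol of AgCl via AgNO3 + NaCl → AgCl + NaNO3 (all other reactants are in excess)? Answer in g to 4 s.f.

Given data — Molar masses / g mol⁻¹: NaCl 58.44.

2457 g

n(AgCl) = 42.04 mol
n(NaCl) = (1/1) × 42.04 = 42.04 mol
mass = 42.04 × 58.44 = 2457 g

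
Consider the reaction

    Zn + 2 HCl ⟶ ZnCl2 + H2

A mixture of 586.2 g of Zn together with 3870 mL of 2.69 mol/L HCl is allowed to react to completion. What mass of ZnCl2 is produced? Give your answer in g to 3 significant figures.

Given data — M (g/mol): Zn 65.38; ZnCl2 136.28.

n(Zn) = 586.2 / 65.38 = 8.966 mol
n(HCl) = 2.69 × 3870/1000 = 10.41 mol
n/ν for Zn = 8.966/1 = 8.966
n/ν for HCl = 10.41/2 = 5.205
Smallest n/ν is HCl → limiting reagent.
n(ZnCl2) = (1/2) × 10.41 = 5.205 mol
mass = 5.205 × 136.28 = 709.3 g

709 g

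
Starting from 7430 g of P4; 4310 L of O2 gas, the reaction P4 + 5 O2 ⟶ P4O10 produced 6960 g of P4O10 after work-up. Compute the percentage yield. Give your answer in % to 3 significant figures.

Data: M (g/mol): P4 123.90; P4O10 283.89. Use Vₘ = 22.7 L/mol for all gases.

64.6 %

n(P4) = 7430 / 123.90 = 59.97 mol
n(O2) = 4310 / 22.7 = 189.9 mol
n/ν for P4 = 59.97/1 = 59.97
n/ν for O2 = 189.9/5 = 37.98
Smallest n/ν is O2 → limiting reagent.
theoretical n(P4O10) = (1/5) × 189.9 = 37.98 mol → 10780 g
% yield = 6960 / 10780 × 100 = 64.56 %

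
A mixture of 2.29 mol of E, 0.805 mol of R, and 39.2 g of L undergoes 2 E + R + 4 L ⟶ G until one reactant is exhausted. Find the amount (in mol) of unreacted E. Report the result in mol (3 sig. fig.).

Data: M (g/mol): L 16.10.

n(E) = 2.290 mol
n(R) = 0.8050 mol
n(L) = 39.20 / 16.10 = 2.435 mol
n/ν → E: 1.145, R: 0.8050, L: 0.6088; L is limiting.
E consumed = (2/4) × 2.435 = 1.218 mol
E remaining = 2.290 − 1.218 = 1.072 mol

1.07 mol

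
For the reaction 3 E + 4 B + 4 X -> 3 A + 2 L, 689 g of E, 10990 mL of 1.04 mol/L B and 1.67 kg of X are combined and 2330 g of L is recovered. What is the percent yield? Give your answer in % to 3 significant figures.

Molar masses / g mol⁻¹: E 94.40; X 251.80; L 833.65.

n(E) = 689.0 / 94.40 = 7.299 mol
n(B) = 1.04 × 10990/1000 = 11.43 mol
n(X) = 1.670×1000 / 251.80 = 6.632 mol
n/ν → E: 2.433, B: 2.858, X: 1.658; X is limiting.
theoretical n(L) = (2/4) × 6.632 = 3.316 mol → 2764 g
% yield = 2330 / 2764 × 100 = 84.30 %

84.3 %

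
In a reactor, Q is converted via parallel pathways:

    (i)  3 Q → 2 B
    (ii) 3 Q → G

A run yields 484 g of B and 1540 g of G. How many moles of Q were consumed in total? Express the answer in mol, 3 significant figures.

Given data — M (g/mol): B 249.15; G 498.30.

n(B) = 484 / 249.15 = 1.943 mol
n(G) = 1540 / 498.30 = 3.091 mol
n(Q) via (i) = (3/2)×1.943 = 2.915 mol
n(Q) via (ii) = (3/1)×3.091 = 9.273 mol
total n(Q) = 2.915 + 9.273 = 12.19 mol

12.2 mol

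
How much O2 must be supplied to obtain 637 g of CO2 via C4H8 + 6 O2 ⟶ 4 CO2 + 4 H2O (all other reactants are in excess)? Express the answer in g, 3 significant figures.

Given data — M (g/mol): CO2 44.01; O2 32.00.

n(CO2) = 637 / 44.01 = 14.47 mol
n(O2) = (6/4) × 14.47 = 21.71 mol
mass = 21.71 × 32.00 = 694.7 g

695 g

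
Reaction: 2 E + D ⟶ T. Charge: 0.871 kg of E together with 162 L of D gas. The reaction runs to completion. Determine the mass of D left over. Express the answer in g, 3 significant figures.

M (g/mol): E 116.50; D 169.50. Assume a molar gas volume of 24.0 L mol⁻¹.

n(E) = 0.8710×1000 / 116.50 = 7.476 mol
n(D) = 162.0 / 24.0 = 6.750 mol
n/ν for E = 7.476/2 = 3.738
n/ν for D = 6.750/1 = 6.750
Smallest n/ν is E → limiting reagent.
D consumed = (1/2) × 7.476 = 3.738 mol
D remaining = 6.750 − 3.738 = 3.012 mol
mass = 3.012 × 169.50 = 510.5 g

511 g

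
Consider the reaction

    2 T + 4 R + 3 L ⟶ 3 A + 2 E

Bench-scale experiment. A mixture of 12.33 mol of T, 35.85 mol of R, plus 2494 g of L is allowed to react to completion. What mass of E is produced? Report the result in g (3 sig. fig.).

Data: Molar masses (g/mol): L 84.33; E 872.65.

10800 g

n(T) = 12.33 mol
n(R) = 35.85 mol
n(L) = 2494 / 84.33 = 29.57 mol
n/ν for T = 12.33/2 = 6.165
n/ν for R = 35.85/4 = 8.963
n/ν for L = 29.57/3 = 9.857
Smallest n/ν is T → limiting reagent.
n(E) = (2/2) × 12.33 = 12.33 mol
mass = 12.33 × 872.65 = 10760 g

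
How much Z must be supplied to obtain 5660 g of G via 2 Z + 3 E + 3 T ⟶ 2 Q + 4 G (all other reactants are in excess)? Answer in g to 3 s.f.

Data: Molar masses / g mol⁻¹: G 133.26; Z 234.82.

n(G) = 5660 / 133.26 = 42.47 mol
n(Z) = (2/4) × 42.47 = 21.24 mol
mass = 21.24 × 234.82 = 4988 g

4990 g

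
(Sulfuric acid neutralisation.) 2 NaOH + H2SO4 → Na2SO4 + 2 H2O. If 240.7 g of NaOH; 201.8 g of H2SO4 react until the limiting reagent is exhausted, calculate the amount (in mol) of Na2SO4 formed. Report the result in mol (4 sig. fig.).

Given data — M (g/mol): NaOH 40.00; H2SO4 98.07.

n(NaOH) = 240.7 / 40.00 = 6.018 mol
n(H2SO4) = 201.8 / 98.07 = 2.058 mol
n/ν for NaOH = 6.018/2 = 3.009
n/ν for H2SO4 = 2.058/1 = 2.058
Smallest n/ν is H2SO4 → limiting reagent.
n(Na2SO4) = (1/1) × 2.058 = 2.058 mol

2.058 mol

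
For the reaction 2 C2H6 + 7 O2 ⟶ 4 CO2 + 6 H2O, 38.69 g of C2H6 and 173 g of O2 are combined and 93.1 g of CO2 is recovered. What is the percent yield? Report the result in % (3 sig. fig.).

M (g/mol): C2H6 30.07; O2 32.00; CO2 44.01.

n(C2H6) = 38.69 / 30.07 = 1.287 mol
n(O2) = 173.0 / 32.00 = 5.406 mol
n/ν for C2H6 = 1.287/2 = 0.6435
n/ν for O2 = 5.406/7 = 0.7723
Smallest n/ν is C2H6 → limiting reagent.
theoretical n(CO2) = (4/2) × 1.287 = 2.574 mol → 113.3 g
% yield = 93.1 / 113.3 × 100 = 82.17 %

82.2 %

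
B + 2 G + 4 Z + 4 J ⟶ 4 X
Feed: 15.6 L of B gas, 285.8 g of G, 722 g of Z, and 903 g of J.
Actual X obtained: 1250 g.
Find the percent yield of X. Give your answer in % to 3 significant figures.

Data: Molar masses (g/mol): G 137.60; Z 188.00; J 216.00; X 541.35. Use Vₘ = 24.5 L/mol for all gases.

n(B) = 15.60 / 24.5 = 0.6367 mol
n(G) = 285.8 / 137.60 = 2.077 mol
n(Z) = 722.0 / 188.00 = 3.840 mol
n(J) = 903.0 / 216.00 = 4.181 mol
n/ν for B = 0.6367/1 = 0.6367
n/ν for G = 2.077/2 = 1.039
n/ν for Z = 3.840/4 = 0.9600
n/ν for J = 4.181/4 = 1.045
Smallest n/ν is B → limiting reagent.
theoretical n(X) = (4/1) × 0.6367 = 2.547 mol → 1379 g
% yield = 1250 / 1379 × 100 = 90.65 %

90.7 %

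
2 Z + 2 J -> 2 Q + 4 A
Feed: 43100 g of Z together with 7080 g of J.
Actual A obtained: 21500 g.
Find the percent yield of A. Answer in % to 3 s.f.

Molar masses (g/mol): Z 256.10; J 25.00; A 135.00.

47.3 %

n(Z) = 43100 / 256.10 = 168.3 mol
n(J) = 7080 / 25.00 = 283.2 mol
n/ν for Z = 168.3/2 = 84.15
n/ν for J = 283.2/2 = 141.6
Smallest n/ν is Z → limiting reagent.
theoretical n(A) = (4/2) × 168.3 = 336.6 mol → 45440 g
% yield = 21500 / 45440 × 100 = 47.32 %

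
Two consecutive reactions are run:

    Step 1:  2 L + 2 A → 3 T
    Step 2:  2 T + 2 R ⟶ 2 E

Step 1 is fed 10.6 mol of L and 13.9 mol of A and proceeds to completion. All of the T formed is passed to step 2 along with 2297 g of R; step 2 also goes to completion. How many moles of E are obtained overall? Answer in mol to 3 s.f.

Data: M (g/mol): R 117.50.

15.9 mol

Step 1:
n(L) = 10.60 mol
n(A) = 13.90 mol
n/ν for L = 10.60/2 = 5.300
n/ν for A = 13.90/2 = 6.950
Smallest n/ν is L → limiting reagent.
n(T) produced = (3/2) × 10.60 = 15.90 mol
Step 2:
n(T) available = 15.90 mol
n(R) = 2297 / 117.50 = 19.55 mol
n/ν for T = 15.90/2 = 7.950
n/ν for R = 19.55/2 = 9.775
Smallest n/ν is T → limiting reagent.
n(E) = (2/2) × 15.90 = 15.90 mol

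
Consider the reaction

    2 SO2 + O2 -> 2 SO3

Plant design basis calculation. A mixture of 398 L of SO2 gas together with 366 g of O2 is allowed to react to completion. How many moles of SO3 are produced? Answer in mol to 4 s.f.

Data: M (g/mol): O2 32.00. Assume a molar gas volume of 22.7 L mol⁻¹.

n(SO2) = 398.0 / 22.7 = 17.53 mol
n(O2) = 366.0 / 32.00 = 11.44 mol
n/ν → SO2: 8.765, O2: 11.44; SO2 is limiting.
n(SO3) = (2/2) × 17.53 = 17.53 mol

17.53 mol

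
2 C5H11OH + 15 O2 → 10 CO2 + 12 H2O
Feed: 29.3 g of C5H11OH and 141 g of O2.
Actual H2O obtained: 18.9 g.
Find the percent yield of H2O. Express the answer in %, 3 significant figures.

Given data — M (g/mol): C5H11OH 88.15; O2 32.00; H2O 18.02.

52.6 %

n(C5H11OH) = 29.30 / 88.15 = 0.3324 mol
n(O2) = 141.0 / 32.00 = 4.406 mol
n/ν → C5H11OH: 0.1662, O2: 0.2937; C5H11OH is limiting.
theoretical n(H2O) = (12/2) × 0.3324 = 1.994 mol → 35.93 g
% yield = 18.9 / 35.93 × 100 = 52.60 %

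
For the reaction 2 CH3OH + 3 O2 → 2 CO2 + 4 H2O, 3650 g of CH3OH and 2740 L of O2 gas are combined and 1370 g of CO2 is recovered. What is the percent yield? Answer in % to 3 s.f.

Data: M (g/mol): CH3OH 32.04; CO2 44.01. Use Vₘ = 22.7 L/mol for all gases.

38.7 %

n(CH3OH) = 3650 / 32.04 = 113.9 mol
n(O2) = 2740 / 22.7 = 120.7 mol
n/ν for CH3OH = 113.9/2 = 56.95
n/ν for O2 = 120.7/3 = 40.23
Smallest n/ν is O2 → limiting reagent.
theoretical n(CO2) = (2/3) × 120.7 = 80.47 mol → 3541 g
% yield = 1370 / 3541 × 100 = 38.69 %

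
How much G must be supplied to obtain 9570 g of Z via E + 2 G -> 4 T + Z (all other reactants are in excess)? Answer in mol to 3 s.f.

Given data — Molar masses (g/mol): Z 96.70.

n(Z) = 9570 / 96.70 = 98.97 mol
n(G) = (2/1) × 98.97 = 197.9 mol

198 mol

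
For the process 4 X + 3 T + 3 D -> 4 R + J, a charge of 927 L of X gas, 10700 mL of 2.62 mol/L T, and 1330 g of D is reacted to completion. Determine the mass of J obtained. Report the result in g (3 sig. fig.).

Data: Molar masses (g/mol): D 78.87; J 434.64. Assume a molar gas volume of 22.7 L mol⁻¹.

2440 g

n(X) = 927.0 / 22.7 = 40.84 mol
n(T) = 2.62 × 10700/1000 = 28.03 mol
n(D) = 1330 / 78.87 = 16.86 mol
n/ν for X = 40.84/4 = 10.21
n/ν for T = 28.03/3 = 9.343
n/ν for D = 16.86/3 = 5.620
Smallest n/ν is D → limiting reagent.
n(J) = (1/3) × 16.86 = 5.620 mol
mass = 5.620 × 434.64 = 2443 g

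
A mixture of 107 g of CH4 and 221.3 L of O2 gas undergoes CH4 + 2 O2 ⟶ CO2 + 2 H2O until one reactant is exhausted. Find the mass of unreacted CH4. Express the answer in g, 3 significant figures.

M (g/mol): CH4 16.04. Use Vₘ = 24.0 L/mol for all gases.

n(CH4) = 107.0 / 16.04 = 6.671 mol
n(O2) = 221.3 / 24.0 = 9.221 mol
n/ν → CH4: 6.671, O2: 4.611; O2 is limiting.
CH4 consumed = (1/2) × 9.221 = 4.611 mol
CH4 remaining = 6.671 − 4.611 = 2.060 mol
mass = 2.060 × 16.04 = 33.04 g

33.0 g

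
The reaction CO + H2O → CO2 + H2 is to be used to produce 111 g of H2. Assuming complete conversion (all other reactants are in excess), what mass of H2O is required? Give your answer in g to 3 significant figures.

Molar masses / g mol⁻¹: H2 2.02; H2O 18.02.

n(H2) = 111 / 2.02 = 54.95 mol
n(H2O) = (1/1) × 54.95 = 54.95 mol
mass = 54.95 × 18.02 = 990.2 g

990 g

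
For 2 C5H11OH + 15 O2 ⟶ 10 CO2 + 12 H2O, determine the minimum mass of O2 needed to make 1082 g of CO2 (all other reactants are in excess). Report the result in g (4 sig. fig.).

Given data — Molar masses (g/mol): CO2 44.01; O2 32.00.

1180 g

n(CO2) = 1082 / 44.01 = 24.59 mol
n(O2) = (15/10) × 24.59 = 36.89 mol
mass = 36.89 × 32.00 = 1180 g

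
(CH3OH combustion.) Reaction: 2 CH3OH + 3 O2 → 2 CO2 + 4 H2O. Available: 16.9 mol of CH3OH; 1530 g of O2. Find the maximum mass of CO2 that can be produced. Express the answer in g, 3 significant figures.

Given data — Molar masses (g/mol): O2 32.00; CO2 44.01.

744 g

n(CH3OH) = 16.90 mol
n(O2) = 1530 / 32.00 = 47.81 mol
n/ν for CH3OH = 16.90/2 = 8.450
n/ν for O2 = 47.81/3 = 15.94
Smallest n/ν is CH3OH → limiting reagent.
n(CO2) = (2/2) × 16.90 = 16.90 mol
mass = 16.90 × 44.01 = 743.8 g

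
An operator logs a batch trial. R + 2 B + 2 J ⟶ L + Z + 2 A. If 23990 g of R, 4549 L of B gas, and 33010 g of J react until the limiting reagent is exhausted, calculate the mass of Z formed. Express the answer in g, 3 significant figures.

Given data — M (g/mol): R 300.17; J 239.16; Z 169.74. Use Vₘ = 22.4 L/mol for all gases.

11700 g

n(R) = 23990 / 300.17 = 79.92 mol
n(B) = 4549 / 22.4 = 203.1 mol
n(J) = 33010 / 239.16 = 138.0 mol
n/ν → R: 79.92, B: 101.6, J: 69.00; J is limiting.
n(Z) = (1/2) × 138.0 = 69.00 mol
mass = 69.00 × 169.74 = 11710 g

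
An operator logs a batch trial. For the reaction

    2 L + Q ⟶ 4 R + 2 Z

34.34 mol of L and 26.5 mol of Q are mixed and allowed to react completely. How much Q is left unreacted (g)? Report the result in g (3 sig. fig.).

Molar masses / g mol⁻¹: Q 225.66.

2110 g

n(L) = 34.34 mol
n(Q) = 26.50 mol
n/ν for L = 34.34/2 = 17.17
n/ν for Q = 26.50/1 = 26.50
Smallest n/ν is L → limiting reagent.
Q consumed = (1/2) × 34.34 = 17.17 mol
Q remaining = 26.50 − 17.17 = 9.330 mol
mass = 9.330 × 225.66 = 2105 g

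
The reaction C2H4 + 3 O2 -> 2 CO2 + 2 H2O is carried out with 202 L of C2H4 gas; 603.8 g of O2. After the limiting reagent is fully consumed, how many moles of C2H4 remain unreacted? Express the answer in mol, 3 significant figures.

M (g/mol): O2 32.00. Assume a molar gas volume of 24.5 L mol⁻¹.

1.96 mol

n(C2H4) = 202.0 / 24.5 = 8.245 mol
n(O2) = 603.8 / 32.00 = 18.87 mol
n/ν for C2H4 = 8.245/1 = 8.245
n/ν for O2 = 18.87/3 = 6.290
Smallest n/ν is O2 → limiting reagent.
C2H4 consumed = (1/3) × 18.87 = 6.290 mol
C2H4 remaining = 8.245 − 6.290 = 1.955 mol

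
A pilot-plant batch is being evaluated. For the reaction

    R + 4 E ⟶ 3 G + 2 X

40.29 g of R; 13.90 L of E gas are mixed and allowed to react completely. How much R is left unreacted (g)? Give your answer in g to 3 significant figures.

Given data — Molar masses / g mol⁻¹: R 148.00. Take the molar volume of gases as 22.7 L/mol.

17.6 g

n(R) = 40.29 / 148.00 = 0.2722 mol
n(E) = 13.90 / 22.7 = 0.6123 mol
n/ν for R = 0.2722/1 = 0.2722
n/ν for E = 0.6123/4 = 0.1531
Smallest n/ν is E → limiting reagent.
R consumed = (1/4) × 0.6123 = 0.1531 mol
R remaining = 0.2722 − 0.1531 = 0.1191 mol
mass = 0.1191 × 148.00 = 17.63 g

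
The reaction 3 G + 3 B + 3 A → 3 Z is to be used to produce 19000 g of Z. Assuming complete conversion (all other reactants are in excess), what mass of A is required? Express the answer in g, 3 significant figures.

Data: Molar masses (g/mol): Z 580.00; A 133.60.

n(Z) = 19000 / 580.00 = 32.76 mol
n(A) = (3/3) × 32.76 = 32.76 mol
mass = 32.76 × 133.60 = 4377 g

4380 g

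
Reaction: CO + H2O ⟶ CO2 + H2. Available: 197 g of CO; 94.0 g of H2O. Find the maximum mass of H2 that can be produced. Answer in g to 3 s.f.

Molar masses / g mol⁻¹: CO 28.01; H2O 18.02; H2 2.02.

10.5 g

n(CO) = 197.0 / 28.01 = 7.033 mol
n(H2O) = 94.00 / 18.02 = 5.216 mol
n/ν → CO: 7.033, H2O: 5.216; H2O is limiting.
n(H2) = (1/1) × 5.216 = 5.216 mol
mass = 5.216 × 2.02 = 10.54 g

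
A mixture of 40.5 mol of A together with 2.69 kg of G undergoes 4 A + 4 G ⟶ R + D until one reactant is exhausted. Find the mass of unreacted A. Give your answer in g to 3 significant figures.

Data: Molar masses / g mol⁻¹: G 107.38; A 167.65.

n(A) = 40.50 mol
n(G) = 2.690×1000 / 107.38 = 25.05 mol
n/ν for A = 40.50/4 = 10.13
n/ν for G = 25.05/4 = 6.263
Smallest n/ν is G → limiting reagent.
A consumed = (4/4) × 25.05 = 25.05 mol
A remaining = 40.50 − 25.05 = 15.45 mol
mass = 15.45 × 167.65 = 2590 g

2590 g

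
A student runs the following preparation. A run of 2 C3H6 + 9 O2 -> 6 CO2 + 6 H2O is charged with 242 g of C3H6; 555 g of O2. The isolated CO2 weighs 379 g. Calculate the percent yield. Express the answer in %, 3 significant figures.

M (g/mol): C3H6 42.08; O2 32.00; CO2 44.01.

n(C3H6) = 242.0 / 42.08 = 5.751 mol
n(O2) = 555.0 / 32.00 = 17.34 mol
n/ν for C3H6 = 5.751/2 = 2.876
n/ν for O2 = 17.34/9 = 1.927
Smallest n/ν is O2 → limiting reagent.
theoretical n(CO2) = (6/9) × 17.34 = 11.56 mol → 508.8 g
% yield = 379 / 508.8 × 100 = 74.49 %

74.5 %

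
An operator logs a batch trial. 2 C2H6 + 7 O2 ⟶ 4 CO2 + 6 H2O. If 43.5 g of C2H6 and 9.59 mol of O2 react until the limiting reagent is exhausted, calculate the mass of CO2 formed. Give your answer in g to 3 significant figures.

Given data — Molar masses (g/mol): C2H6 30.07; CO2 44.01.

127 g

n(C2H6) = 43.50 / 30.07 = 1.447 mol
n(O2) = 9.590 mol
n/ν → C2H6: 0.7235, O2: 1.370; C2H6 is limiting.
n(CO2) = (4/2) × 1.447 = 2.894 mol
mass = 2.894 × 44.01 = 127.4 g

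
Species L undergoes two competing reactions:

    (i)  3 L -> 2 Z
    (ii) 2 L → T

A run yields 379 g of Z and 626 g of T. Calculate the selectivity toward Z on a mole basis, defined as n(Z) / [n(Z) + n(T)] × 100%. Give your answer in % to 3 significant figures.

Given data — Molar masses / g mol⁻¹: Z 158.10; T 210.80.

44.7 %

n(Z) = 379 / 158.10 = 2.397 mol
n(T) = 626 / 210.80 = 2.970 mol
selectivity = 2.397/(2.397+2.970) × 100 = 44.66 %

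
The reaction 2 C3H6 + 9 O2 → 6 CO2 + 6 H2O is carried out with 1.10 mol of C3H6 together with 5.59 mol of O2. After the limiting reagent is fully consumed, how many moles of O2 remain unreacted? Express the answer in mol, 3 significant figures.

0.640 mol

n(C3H6) = 1.100 mol
n(O2) = 5.590 mol
n/ν → C3H6: 0.5500, O2: 0.6211; C3H6 is limiting.
O2 consumed = (9/2) × 1.100 = 4.950 mol
O2 remaining = 5.590 − 4.950 = 0.6400 mol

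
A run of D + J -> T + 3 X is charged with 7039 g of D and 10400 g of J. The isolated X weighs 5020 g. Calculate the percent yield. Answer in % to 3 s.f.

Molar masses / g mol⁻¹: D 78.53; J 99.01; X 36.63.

n(D) = 7039 / 78.53 = 89.63 mol
n(J) = 10400 / 99.01 = 105.0 mol
n/ν → D: 89.63, J: 105.0; D is limiting.
theoretical n(X) = (3/1) × 89.63 = 268.9 mol → 9850 g
% yield = 5020 / 9850 × 100 = 50.96 %

51.0 %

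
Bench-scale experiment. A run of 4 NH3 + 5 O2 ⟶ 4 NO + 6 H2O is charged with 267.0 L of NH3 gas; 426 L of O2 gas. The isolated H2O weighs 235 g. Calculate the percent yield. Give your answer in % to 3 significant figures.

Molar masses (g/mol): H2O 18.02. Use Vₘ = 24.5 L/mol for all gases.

n(NH3) = 267.0 / 24.5 = 10.90 mol
n(O2) = 426.0 / 24.5 = 17.39 mol
n/ν for NH3 = 10.90/4 = 2.725
n/ν for O2 = 17.39/5 = 3.478
Smallest n/ν is NH3 → limiting reagent.
theoretical n(H2O) = (6/4) × 10.90 = 16.35 mol → 294.6 g
% yield = 235 / 294.6 × 100 = 79.77 %

79.8 %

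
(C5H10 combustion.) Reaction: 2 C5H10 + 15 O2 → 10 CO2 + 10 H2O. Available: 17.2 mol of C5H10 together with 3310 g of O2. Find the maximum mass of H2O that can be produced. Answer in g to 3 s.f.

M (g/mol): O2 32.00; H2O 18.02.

n(C5H10) = 17.20 mol
n(O2) = 3310 / 32.00 = 103.4 mol
n/ν → C5H10: 8.600, O2: 6.893; O2 is limiting.
n(H2O) = (10/15) × 103.4 = 68.93 mol
mass = 68.93 × 18.02 = 1242 g

1240 g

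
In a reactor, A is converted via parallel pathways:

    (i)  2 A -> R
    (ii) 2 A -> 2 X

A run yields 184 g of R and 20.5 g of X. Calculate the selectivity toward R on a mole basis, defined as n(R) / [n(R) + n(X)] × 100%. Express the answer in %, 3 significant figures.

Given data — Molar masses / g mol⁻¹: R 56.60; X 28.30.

81.8 %

n(R) = 184 / 56.60 = 3.251 mol
n(X) = 20.5 / 28.30 = 0.7244 mol
selectivity = 3.251/(3.251+0.7244) × 100 = 81.78 %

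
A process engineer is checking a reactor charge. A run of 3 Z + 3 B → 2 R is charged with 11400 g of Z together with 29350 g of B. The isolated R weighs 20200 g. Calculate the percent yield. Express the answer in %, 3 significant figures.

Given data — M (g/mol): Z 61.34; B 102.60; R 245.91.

n(Z) = 11400 / 61.34 = 185.8 mol
n(B) = 29350 / 102.60 = 286.1 mol
n/ν for Z = 185.8/3 = 61.93
n/ν for B = 286.1/3 = 95.37
Smallest n/ν is Z → limiting reagent.
theoretical n(R) = (2/3) × 185.8 = 123.9 mol → 30470 g
% yield = 20200 / 30470 × 100 = 66.29 %

66.3 %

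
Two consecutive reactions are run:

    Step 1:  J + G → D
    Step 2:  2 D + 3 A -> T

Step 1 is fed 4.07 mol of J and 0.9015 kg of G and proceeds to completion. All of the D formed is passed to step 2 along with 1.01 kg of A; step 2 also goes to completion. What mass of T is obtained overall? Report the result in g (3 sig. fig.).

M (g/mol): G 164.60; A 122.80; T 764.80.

Step 1:
n(J) = 4.070 mol
n(G) = 0.9015×1000 / 164.60 = 5.477 mol
n/ν for J = 4.070/1 = 4.070
n/ν for G = 5.477/1 = 5.477
Smallest n/ν is J → limiting reagent.
n(D) produced = (1/1) × 4.070 = 4.070 mol
Step 2:
n(D) available = 4.070 mol
n(A) = 1.010×1000 / 122.80 = 8.225 mol
n/ν for D = 4.070/2 = 2.035
n/ν for A = 8.225/3 = 2.742
Smallest n/ν is D → limiting reagent.
n(T) = (1/2) × 4.070 = 2.035 mol
mass = 2.035 × 764.80 = 1556 g

1560 g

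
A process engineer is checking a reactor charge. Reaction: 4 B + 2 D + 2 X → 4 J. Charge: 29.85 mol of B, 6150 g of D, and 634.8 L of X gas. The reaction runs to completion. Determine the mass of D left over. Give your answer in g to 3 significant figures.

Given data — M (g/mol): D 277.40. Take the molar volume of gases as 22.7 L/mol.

2010 g

n(B) = 29.85 mol
n(D) = 6150 / 277.40 = 22.17 mol
n(X) = 634.8 / 22.7 = 27.96 mol
n/ν → B: 7.463, D: 11.09, X: 13.98; B is limiting.
D consumed = (2/4) × 29.85 = 14.93 mol
D remaining = 22.17 − 14.93 = 7.240 mol
mass = 7.240 × 277.40 = 2008 g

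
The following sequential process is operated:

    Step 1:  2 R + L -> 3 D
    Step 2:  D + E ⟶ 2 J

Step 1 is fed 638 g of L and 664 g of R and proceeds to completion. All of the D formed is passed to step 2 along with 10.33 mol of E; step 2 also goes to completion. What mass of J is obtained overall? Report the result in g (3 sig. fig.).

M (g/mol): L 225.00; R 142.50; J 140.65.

1970 g

Step 1:
n(L) = 638.0 / 225.00 = 2.836 mol
n(R) = 664.0 / 142.50 = 4.660 mol
n/ν for L = 2.836/1 = 2.836
n/ν for R = 4.660/2 = 2.330
Smallest n/ν is R → limiting reagent.
n(D) produced = (3/2) × 4.660 = 6.990 mol
Step 2:
n(D) available = 6.990 mol
n(E) = 10.33 mol
n/ν for D = 6.990/1 = 6.990
n/ν for E = 10.33/1 = 10.33
Smallest n/ν is D → limiting reagent.
n(J) = (2/1) × 6.990 = 13.98 mol
mass = 13.98 × 140.65 = 1966 g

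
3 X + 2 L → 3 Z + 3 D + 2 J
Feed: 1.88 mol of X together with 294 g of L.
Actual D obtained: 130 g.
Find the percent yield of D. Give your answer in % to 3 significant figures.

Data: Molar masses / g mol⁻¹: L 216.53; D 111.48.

62.0 %

n(X) = 1.880 mol
n(L) = 294.0 / 216.53 = 1.358 mol
n/ν → X: 0.6267, L: 0.6790; X is limiting.
theoretical n(D) = (3/3) × 1.880 = 1.880 mol → 209.6 g
% yield = 130 / 209.6 × 100 = 62.02 %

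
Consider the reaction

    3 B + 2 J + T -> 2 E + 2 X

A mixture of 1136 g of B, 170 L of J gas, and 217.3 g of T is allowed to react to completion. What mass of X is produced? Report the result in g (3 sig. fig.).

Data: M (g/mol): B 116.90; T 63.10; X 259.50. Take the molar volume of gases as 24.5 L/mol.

n(B) = 1136 / 116.90 = 9.718 mol
n(J) = 170.0 / 24.5 = 6.939 mol
n(T) = 217.3 / 63.10 = 3.444 mol
n/ν → B: 3.239, J: 3.470, T: 3.444; B is limiting.
n(X) = (2/3) × 9.718 = 6.479 mol
mass = 6.479 × 259.50 = 1681 g

1680 g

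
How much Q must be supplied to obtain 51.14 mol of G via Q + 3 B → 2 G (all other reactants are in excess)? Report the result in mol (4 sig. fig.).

25.57 mol

n(G) = 51.14 mol
n(Q) = (1/2) × 51.14 = 25.57 mol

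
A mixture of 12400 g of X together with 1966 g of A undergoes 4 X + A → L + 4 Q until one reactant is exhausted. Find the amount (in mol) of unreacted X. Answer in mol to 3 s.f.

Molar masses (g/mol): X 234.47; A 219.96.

17.1 mol

n(X) = 12400 / 234.47 = 52.89 mol
n(A) = 1966 / 219.96 = 8.938 mol
n/ν for X = 52.89/4 = 13.22
n/ν for A = 8.938/1 = 8.938
Smallest n/ν is A → limiting reagent.
X consumed = (4/1) × 8.938 = 35.75 mol
X remaining = 52.89 − 35.75 = 17.14 mol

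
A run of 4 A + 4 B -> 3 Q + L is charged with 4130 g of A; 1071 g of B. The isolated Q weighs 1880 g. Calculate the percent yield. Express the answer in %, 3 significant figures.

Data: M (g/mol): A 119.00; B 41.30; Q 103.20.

93.7 %

n(A) = 4130 / 119.00 = 34.71 mol
n(B) = 1071 / 41.30 = 25.93 mol
n/ν → A: 8.678, B: 6.483; B is limiting.
theoretical n(Q) = (3/4) × 25.93 = 19.45 mol → 2007 g
% yield = 1880 / 2007 × 100 = 93.67 %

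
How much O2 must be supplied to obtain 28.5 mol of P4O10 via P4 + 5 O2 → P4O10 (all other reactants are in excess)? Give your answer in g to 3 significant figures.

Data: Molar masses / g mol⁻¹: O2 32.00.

4560 g

n(P4O10) = 28.50 mol
n(O2) = (5/1) × 28.50 = 142.5 mol
mass = 142.5 × 32.00 = 4560 g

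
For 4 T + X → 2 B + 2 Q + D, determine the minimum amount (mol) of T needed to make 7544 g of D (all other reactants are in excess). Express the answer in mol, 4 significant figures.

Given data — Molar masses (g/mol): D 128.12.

n(D) = 7544 / 128.12 = 58.88 mol
n(T) = (4/1) × 58.88 = 235.5 mol

235.5 mol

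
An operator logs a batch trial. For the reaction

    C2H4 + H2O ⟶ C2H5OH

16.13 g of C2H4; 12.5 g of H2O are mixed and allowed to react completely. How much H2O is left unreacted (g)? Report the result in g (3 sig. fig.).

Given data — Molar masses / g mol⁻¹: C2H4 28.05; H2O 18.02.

2.14 g

n(C2H4) = 16.13 / 28.05 = 0.5750 mol
n(H2O) = 12.50 / 18.02 = 0.6937 mol
n/ν → C2H4: 0.5750, H2O: 0.6937; C2H4 is limiting.
H2O consumed = (1/1) × 0.5750 = 0.5750 mol
H2O remaining = 0.6937 − 0.5750 = 0.1187 mol
mass = 0.1187 × 18.02 = 2.139 g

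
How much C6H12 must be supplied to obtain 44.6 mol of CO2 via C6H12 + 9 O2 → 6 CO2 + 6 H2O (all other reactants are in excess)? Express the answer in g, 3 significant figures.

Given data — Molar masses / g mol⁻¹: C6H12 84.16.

n(CO2) = 44.60 mol
n(C6H12) = (1/6) × 44.60 = 7.433 mol
mass = 7.433 × 84.16 = 625.6 g

626 g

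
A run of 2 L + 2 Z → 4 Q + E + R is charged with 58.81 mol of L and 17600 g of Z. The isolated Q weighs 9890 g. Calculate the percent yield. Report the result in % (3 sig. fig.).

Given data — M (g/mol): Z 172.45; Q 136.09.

n(L) = 58.81 mol
n(Z) = 17600 / 172.45 = 102.1 mol
n/ν for L = 58.81/2 = 29.41
n/ν for Z = 102.1/2 = 51.05
Smallest n/ν is L → limiting reagent.
theoretical n(Q) = (4/2) × 58.81 = 117.6 mol → 16000 g
% yield = 9890 / 16000 × 100 = 61.81 %

61.8 %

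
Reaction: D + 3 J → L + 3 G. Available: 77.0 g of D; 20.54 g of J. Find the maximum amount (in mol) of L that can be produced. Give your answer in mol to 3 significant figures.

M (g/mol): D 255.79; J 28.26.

0.242 mol

n(D) = 77.00 / 255.79 = 0.3010 mol
n(J) = 20.54 / 28.26 = 0.7268 mol
n/ν for D = 0.3010/1 = 0.3010
n/ν for J = 0.7268/3 = 0.2423
Smallest n/ν is J → limiting reagent.
n(L) = (1/3) × 0.7268 = 0.2423 mol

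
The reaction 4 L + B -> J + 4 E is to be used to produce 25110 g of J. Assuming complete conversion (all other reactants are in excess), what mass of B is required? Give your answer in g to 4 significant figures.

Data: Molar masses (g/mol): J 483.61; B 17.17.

891.5 g

n(J) = 25110 / 483.61 = 51.92 mol
n(B) = (1/1) × 51.92 = 51.92 mol
mass = 51.92 × 17.17 = 891.5 g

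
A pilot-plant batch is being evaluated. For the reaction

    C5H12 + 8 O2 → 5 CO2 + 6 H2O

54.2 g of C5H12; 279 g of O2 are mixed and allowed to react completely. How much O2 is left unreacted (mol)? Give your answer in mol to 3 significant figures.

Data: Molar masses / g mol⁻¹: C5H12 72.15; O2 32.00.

2.71 mol

n(C5H12) = 54.20 / 72.15 = 0.7512 mol
n(O2) = 279.0 / 32.00 = 8.719 mol
n/ν → C5H12: 0.7512, O2: 1.090; C5H12 is limiting.
O2 consumed = (8/1) × 0.7512 = 6.010 mol
O2 remaining = 8.719 − 6.010 = 2.709 mol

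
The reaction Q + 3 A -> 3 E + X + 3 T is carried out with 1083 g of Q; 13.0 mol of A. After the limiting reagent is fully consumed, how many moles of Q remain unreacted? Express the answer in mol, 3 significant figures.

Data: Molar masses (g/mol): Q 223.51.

0.512 mol

n(Q) = 1083 / 223.51 = 4.845 mol
n(A) = 13.00 mol
n/ν for Q = 4.845/1 = 4.845
n/ν for A = 13.00/3 = 4.333
Smallest n/ν is A → limiting reagent.
Q consumed = (1/3) × 13.00 = 4.333 mol
Q remaining = 4.845 − 4.333 = 0.5120 mol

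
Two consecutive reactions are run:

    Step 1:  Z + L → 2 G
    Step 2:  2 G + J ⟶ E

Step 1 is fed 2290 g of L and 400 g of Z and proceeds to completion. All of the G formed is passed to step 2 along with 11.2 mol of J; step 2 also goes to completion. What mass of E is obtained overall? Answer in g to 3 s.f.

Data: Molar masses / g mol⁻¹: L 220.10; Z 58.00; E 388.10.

2680 g

Step 1:
n(L) = 2290 / 220.10 = 10.40 mol
n(Z) = 400.0 / 58.00 = 6.897 mol
n/ν for L = 10.40/1 = 10.40
n/ν for Z = 6.897/1 = 6.897
Smallest n/ν is Z → limiting reagent.
n(G) produced = (2/1) × 6.897 = 13.79 mol
Step 2:
n(G) available = 13.79 mol
n(J) = 11.20 mol
n/ν for G = 13.79/2 = 6.895
n/ν for J = 11.20/1 = 11.20
Smallest n/ν is G → limiting reagent.
n(E) = (1/2) × 13.79 = 6.895 mol
mass = 6.895 × 388.10 = 2676 g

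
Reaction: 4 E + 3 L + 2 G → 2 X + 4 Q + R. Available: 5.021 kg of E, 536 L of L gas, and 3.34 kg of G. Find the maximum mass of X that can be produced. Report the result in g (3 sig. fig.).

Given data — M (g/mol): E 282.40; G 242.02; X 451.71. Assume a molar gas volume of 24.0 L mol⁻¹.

4020 g

n(E) = 5.021×1000 / 282.40 = 17.78 mol
n(L) = 536.0 / 24.0 = 22.33 mol
n(G) = 3.340×1000 / 242.02 = 13.80 mol
n/ν for E = 17.78/4 = 4.445
n/ν for L = 22.33/3 = 7.443
n/ν for G = 13.80/2 = 6.900
Smallest n/ν is E → limiting reagent.
n(X) = (2/4) × 17.78 = 8.890 mol
mass = 8.890 × 451.71 = 4016 g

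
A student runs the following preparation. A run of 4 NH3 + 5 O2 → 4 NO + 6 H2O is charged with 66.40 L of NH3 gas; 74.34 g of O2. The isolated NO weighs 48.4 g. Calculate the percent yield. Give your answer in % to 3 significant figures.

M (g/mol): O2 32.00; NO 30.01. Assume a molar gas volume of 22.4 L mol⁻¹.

n(NH3) = 66.40 / 22.4 = 2.964 mol
n(O2) = 74.34 / 32.00 = 2.323 mol
n/ν for NH3 = 2.964/4 = 0.7410
n/ν for O2 = 2.323/5 = 0.4646
Smallest n/ν is O2 → limiting reagent.
theoretical n(NO) = (4/5) × 2.323 = 1.858 mol → 55.76 g
% yield = 48.4 / 55.76 × 100 = 86.80 %

86.8 %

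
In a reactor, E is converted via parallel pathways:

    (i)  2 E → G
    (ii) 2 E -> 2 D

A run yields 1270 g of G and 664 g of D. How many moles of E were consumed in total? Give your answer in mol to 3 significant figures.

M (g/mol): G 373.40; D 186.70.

10.4 mol

n(G) = 1270 / 373.40 = 3.401 mol
n(D) = 664 / 186.70 = 3.557 mol
n(E) via (i) = (2/1)×3.401 = 6.802 mol
n(E) via (ii) = (2/2)×3.557 = 3.557 mol
total n(E) = 6.802 + 3.557 = 10.36 mol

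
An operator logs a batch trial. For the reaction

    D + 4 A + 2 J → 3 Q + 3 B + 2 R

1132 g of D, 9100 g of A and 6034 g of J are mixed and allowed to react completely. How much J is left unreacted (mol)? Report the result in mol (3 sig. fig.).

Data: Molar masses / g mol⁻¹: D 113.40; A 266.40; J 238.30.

8.24 mol

n(D) = 1132 / 113.40 = 9.982 mol
n(A) = 9100 / 266.40 = 34.16 mol
n(J) = 6034 / 238.30 = 25.32 mol
n/ν → D: 9.982, A: 8.540, J: 12.66; A is limiting.
J consumed = (2/4) × 34.16 = 17.08 mol
J remaining = 25.32 − 17.08 = 8.240 mol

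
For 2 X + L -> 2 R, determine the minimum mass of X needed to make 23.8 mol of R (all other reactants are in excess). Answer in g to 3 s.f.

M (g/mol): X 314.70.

n(R) = 23.80 mol
n(X) = (2/2) × 23.80 = 23.80 mol
mass = 23.80 × 314.70 = 7490 g

7490 g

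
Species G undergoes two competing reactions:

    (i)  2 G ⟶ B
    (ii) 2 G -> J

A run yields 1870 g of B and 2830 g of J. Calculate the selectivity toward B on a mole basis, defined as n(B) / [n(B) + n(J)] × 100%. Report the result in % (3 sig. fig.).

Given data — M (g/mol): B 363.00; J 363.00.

n(B) = 1870 / 363.00 = 5.152 mol
n(J) = 2830 / 363.00 = 7.796 mol
selectivity = 5.152/(5.152+7.796) × 100 = 39.79 %

39.8 %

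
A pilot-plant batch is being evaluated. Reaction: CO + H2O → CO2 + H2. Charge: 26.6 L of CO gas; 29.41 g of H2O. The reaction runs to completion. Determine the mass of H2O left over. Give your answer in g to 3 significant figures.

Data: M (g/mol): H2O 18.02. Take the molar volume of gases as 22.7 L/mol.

n(CO) = 26.60 / 22.7 = 1.172 mol
n(H2O) = 29.41 / 18.02 = 1.632 mol
n/ν for CO = 1.172/1 = 1.172
n/ν for H2O = 1.632/1 = 1.632
Smallest n/ν is CO → limiting reagent.
H2O consumed = (1/1) × 1.172 = 1.172 mol
H2O remaining = 1.632 − 1.172 = 0.4600 mol
mass = 0.4600 × 18.02 = 8.289 g

8.29 g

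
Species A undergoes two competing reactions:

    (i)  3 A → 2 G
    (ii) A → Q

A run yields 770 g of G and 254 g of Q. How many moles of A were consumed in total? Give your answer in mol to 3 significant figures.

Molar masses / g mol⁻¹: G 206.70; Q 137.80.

7.43 mol

n(G) = 770 / 206.70 = 3.725 mol
n(Q) = 254 / 137.80 = 1.843 mol
n(A) via (i) = (3/2)×3.725 = 5.588 mol
n(A) via (ii) = (1/1)×1.843 = 1.843 mol
total n(A) = 5.588 + 1.843 = 7.431 mol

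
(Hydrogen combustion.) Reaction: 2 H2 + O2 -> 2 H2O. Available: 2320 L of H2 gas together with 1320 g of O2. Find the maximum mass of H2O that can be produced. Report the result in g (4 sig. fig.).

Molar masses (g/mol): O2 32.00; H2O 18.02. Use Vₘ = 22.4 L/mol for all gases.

n(H2) = 2320 / 22.4 = 103.6 mol
n(O2) = 1320 / 32.00 = 41.25 mol
n/ν for H2 = 103.6/2 = 51.80
n/ν for O2 = 41.25/1 = 41.25
Smallest n/ν is O2 → limiting reagent.
n(H2O) = (2/1) × 41.25 = 82.50 mol
mass = 82.50 × 18.02 = 1487 g

1487 g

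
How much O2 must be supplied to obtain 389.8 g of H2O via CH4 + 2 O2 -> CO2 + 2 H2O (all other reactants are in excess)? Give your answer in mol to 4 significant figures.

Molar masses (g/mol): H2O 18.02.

n(H2O) = 389.8 / 18.02 = 21.63 mol
n(O2) = (2/2) × 21.63 = 21.63 mol

21.63 mol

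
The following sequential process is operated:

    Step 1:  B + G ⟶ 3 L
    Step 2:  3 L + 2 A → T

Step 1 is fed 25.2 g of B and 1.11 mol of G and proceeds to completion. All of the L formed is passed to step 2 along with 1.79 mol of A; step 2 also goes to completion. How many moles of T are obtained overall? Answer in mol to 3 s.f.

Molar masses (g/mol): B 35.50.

0.710 mol

Step 1:
n(B) = 25.20 / 35.50 = 0.7099 mol
n(G) = 1.110 mol
n/ν → B: 0.7099, G: 1.110; B is limiting.
n(L) produced = (3/1) × 0.7099 = 2.130 mol
Step 2:
n(L) available = 2.130 mol
n(A) = 1.790 mol
n/ν → L: 0.7100, A: 0.8950; L is limiting.
n(T) = (1/3) × 2.130 = 0.7100 mol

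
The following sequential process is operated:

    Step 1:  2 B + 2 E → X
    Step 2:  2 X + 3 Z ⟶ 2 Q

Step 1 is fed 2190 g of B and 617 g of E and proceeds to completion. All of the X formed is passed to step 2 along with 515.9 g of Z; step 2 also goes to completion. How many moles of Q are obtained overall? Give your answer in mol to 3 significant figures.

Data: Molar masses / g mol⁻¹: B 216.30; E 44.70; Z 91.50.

Step 1:
n(B) = 2190 / 216.30 = 10.12 mol
n(E) = 617.0 / 44.70 = 13.80 mol
n/ν for B = 10.12/2 = 5.060
n/ν for E = 13.80/2 = 6.900
Smallest n/ν is B → limiting reagent.
n(X) produced = (1/2) × 10.12 = 5.060 mol
Step 2:
n(X) available = 5.060 mol
n(Z) = 515.9 / 91.50 = 5.638 mol
n/ν for X = 5.060/2 = 2.530
n/ν for Z = 5.638/3 = 1.879
Smallest n/ν is Z → limiting reagent.
n(Q) = (2/3) × 5.638 = 3.759 mol

3.76 mol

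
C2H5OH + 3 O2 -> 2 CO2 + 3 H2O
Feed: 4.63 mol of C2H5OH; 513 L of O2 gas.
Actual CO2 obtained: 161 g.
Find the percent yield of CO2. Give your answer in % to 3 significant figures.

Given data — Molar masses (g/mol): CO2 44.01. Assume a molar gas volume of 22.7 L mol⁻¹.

n(C2H5OH) = 4.630 mol
n(O2) = 513.0 / 22.7 = 22.60 mol
n/ν → C2H5OH: 4.630, O2: 7.533; C2H5OH is limiting.
theoretical n(CO2) = (2/1) × 4.630 = 9.260 mol → 407.5 g
% yield = 161 / 407.5 × 100 = 39.51 %

39.5 %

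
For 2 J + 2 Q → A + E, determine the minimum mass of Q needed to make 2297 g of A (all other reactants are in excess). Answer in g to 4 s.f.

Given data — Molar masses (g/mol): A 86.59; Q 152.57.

n(A) = 2297 / 86.59 = 26.53 mol
n(Q) = (2/1) × 26.53 = 53.06 mol
mass = 53.06 × 152.57 = 8095 g

8095 g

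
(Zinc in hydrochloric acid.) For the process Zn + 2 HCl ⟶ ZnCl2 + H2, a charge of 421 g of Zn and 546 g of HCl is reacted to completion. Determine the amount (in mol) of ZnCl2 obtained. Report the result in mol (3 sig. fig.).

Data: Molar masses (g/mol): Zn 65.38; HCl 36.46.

n(Zn) = 421.0 / 65.38 = 6.439 mol
n(HCl) = 546.0 / 36.46 = 14.98 mol
n/ν for Zn = 6.439/1 = 6.439
n/ν for HCl = 14.98/2 = 7.490
Smallest n/ν is Zn → limiting reagent.
n(ZnCl2) = (1/1) × 6.439 = 6.439 mol

6.44 mol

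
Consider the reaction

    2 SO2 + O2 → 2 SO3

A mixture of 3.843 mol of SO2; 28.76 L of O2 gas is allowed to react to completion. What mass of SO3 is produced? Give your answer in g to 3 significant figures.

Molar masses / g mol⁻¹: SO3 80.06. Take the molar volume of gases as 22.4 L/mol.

206 g

n(SO2) = 3.843 mol
n(O2) = 28.76 / 22.4 = 1.284 mol
n/ν for SO2 = 3.843/2 = 1.922
n/ν for O2 = 1.284/1 = 1.284
Smallest n/ν is O2 → limiting reagent.
n(SO3) = (2/1) × 1.284 = 2.568 mol
mass = 2.568 × 80.06 = 205.6 g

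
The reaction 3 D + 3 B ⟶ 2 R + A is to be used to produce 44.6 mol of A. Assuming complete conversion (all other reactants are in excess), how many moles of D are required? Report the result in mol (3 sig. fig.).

n(A) = 44.60 mol
n(D) = (3/1) × 44.60 = 133.8 mol

134 mol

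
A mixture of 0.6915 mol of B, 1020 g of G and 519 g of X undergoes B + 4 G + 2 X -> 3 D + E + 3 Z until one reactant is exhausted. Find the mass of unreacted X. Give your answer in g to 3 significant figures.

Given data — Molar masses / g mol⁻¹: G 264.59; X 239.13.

n(B) = 0.6915 mol
n(G) = 1020 / 264.59 = 3.855 mol
n(X) = 519.0 / 239.13 = 2.170 mol
n/ν for B = 0.6915/1 = 0.6915
n/ν for G = 3.855/4 = 0.9638
n/ν for X = 2.170/2 = 1.085
Smallest n/ν is B → limiting reagent.
X consumed = (2/1) × 0.6915 = 1.383 mol
X remaining = 2.170 − 1.383 = 0.7870 mol
mass = 0.7870 × 239.13 = 188.2 g

188 g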